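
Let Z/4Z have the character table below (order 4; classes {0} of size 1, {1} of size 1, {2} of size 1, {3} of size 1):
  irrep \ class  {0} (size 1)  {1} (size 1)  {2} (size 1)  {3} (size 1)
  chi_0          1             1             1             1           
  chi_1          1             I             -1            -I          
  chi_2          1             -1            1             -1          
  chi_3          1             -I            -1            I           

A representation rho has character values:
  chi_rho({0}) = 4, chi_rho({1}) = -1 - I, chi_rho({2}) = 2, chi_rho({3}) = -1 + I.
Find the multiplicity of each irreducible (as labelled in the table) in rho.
Multiplicities: chi_0: 1, chi_1: 0, chi_2: 2, chi_3: 1.

Argument: Use <chi_rho, chi> = (1/|G|) sum_C |C| * chi_rho(C) * conj(chi(C)) with |G| = 4 for each irreducible chi in the table:
  <chi_rho, chi_0> = (1/4)[1*(4)*conj(1) + 1*(-1 - I)*conj(1) + 1*(2)*conj(1) + 1*(-1 + I)*conj(1)]
      = (1/4)[(4) + (-1 - I) + (2) + (-1 + I)] = 4/4 = 1
  <chi_rho, chi_1> = (1/4)[1*(4)*conj(1) + 1*(-1 - I)*conj(I) + 1*(2)*conj(-1) + 1*(-1 + I)*conj(-I)]
      = (1/4)[(4) + (-1 + I) + (-2) + (-1 - I)] = 0/4 = 0
  <chi_rho, chi_2> = (1/4)[1*(4)*conj(1) + 1*(-1 - I)*conj(-1) + 1*(2)*conj(1) + 1*(-1 + I)*conj(-1)]
      = (1/4)[(4) + (1 + I) + (2) + (1 - I)] = 8/4 = 2
  <chi_rho, chi_3> = (1/4)[1*(4)*conj(1) + 1*(-1 - I)*conj(-I) + 1*(2)*conj(-1) + 1*(-1 + I)*conj(I)]
      = (1/4)[(4) + (1 - I) + (-2) + (1 + I)] = 4/4 = 1
(Exp terms are combined using exp(i*s)*conj(exp(i*t)) = exp(i*(s-t)), and sums of them are collapsed using the identity that for every m > 1 the m distinct m-th roots of unity sum to 0, e.g. 1 + exp(2*I*pi/3) + exp(-2*I*pi/3) = 0.)
Dimension check: dim(rho) = sum (mult * dim) = 1*1 + 0*1 + 2*1 + 1*1 = 4 = chi_rho(e) = 4.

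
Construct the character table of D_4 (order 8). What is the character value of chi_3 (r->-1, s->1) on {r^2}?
Conjugacy classes: {e} of size 1, {r^2} of size 1, {r^1, r^3} of size 2, {s, sr^2, ...} of size 2, {sr, sr^3, ...} of size 2.
Character table:
  irrep \ class              {e} (size 1)  {r^2} (size 1)  {r^1, r^3} (size 2)  {s, sr^2, ...} (size 2)  {sr, sr^3, ...} (size 2)
  chi_1 (triv)               1             1               1                    1                        1                       
  chi_2 (sign: r->1, s->-1)  1             1               1                    -1                       -1                      
  chi_3 (r->-1, s->1)        1             1               -1                   1                        -1                      
  chi_4 (r->-1, s->-1)       1             1               -1                   -1                       1                       
  chi_5 (2d, j=1)            2             -2              0                    0                        0                       

Spot check: chi_3 (r->-1, s->1) on {r^2} = 1.

Explanation: D_4 has order 2*4 = 8 with 5 conjugacy classes, hence 5 irreducibles. Sum of squared dims 1 + 1 + 1 + 1 + 4 = 8 = |G|. Linear characters come from the abelianisation; the 2-dimensional irreps have character r^k -> 2*cos(2*pi*j*k/4), reflections -> 0.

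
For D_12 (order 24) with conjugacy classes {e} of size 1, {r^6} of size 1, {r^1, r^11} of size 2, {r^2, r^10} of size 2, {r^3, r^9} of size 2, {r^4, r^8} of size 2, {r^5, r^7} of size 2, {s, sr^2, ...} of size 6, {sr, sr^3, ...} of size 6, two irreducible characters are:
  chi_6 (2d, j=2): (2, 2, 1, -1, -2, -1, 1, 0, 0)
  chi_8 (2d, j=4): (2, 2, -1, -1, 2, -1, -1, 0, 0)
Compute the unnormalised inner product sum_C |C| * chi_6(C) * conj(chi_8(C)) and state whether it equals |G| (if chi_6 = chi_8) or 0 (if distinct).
Sum = 0; so <chi_6, chi_8> = 0 (distinct irreducibles are orthogonal).

Argument: Compute term by term over conjugacy classes (|C| * chi_6(C) * conj(chi_8(C))):
  1*(2)*conj(2) + 1*(2)*conj(2) + 2*(1)*conj(-1) + 2*(-1)*conj(-1) + 2*(-2)*conj(2) + 2*(-1)*conj(-1) + 2*(1)*conj(-1) + 6*(0)*conj(0) + 6*(0)*conj(0)
  = (4) + (4) + (-2) + (2) + (-8) + (2) + (-2) + (0) + (0)
  = 0.
Dividing by |G| = 24 gives 0/24 = 0, matching the row-orthogonality relation <chi_6, chi_8> = [chi_6 = chi_8].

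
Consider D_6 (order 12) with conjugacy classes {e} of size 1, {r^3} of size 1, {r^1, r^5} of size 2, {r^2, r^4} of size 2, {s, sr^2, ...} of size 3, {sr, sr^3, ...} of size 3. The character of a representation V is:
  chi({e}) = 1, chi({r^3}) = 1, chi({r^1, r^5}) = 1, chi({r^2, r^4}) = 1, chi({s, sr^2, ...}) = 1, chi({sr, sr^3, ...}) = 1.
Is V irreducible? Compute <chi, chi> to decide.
Irreducible: <chi, chi> = 1.

Proof sketch: <chi, chi> = (1/|G|) sum_C |C| * |chi(C)|^2 = (1/12)[1*|1|^2 + 1*|1|^2 + 2*|1|^2 + 2*|1|^2 + 3*|1|^2 + 3*|1|^2]
  = (1/12)[(1) + (1) + (2) + (2) + (3) + (3)] = 12/12 = 1.
A character is irreducible iff <chi, chi> = 1, so this representation is irreducible.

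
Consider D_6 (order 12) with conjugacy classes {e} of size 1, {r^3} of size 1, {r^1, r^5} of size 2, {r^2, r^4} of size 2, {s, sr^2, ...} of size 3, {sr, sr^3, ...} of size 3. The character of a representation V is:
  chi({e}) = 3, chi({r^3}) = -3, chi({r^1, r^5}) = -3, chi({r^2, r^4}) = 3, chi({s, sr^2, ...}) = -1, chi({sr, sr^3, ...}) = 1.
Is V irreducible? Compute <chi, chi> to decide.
Not irreducible (reducible): <chi, chi> = 5 > 1.

Solution. <chi, chi> = (1/|G|) sum_C |C| * |chi(C)|^2 = (1/12)[1*|3|^2 + 1*|-3|^2 + 2*|-3|^2 + 2*|3|^2 + 3*|-1|^2 + 3*|1|^2]
  = (1/12)[(9) + (9) + (18) + (18) + (3) + (3)] = 60/12 = 5.
A character is irreducible iff <chi, chi> = 1, so this representation is reducible.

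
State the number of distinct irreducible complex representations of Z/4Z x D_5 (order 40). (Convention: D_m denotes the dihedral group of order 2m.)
16

Proof sketch: The number of irreducible complex representations of a finite group equals its number of conjugacy classes. For a direct product, #classes(G x H) = #classes(G) * #classes(H). Z/4Z has 4 classes (abelian), D_5 has 4 classes, so 4 * 4 = 16, so Z/4Z x D_5 (order 40) has exactly 16 irreducible complex representations.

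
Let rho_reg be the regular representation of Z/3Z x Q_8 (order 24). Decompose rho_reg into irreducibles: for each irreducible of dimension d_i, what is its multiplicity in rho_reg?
Each irreducible V_i of dimension d_i appears with multiplicity d_i, i.e. rho_reg = (direct sum over all irreducibles V_i) d_i V_i. The irreducible dimensions for Z/3Z x Q_8 are 1, 1, 1, 1, 1, 1, 1, 1, 1, 1, 1, 1, 2, 2, 2: 12 irreducibles of dimension 1, each with multiplicity 1; 3 irreducibles of dimension 2, each with multiplicity 2. Total dimension 12*1*1 + 3*2*2 = 24 = |G|.

Argument: General theorem: in the regular representation of a finite group G, each irreducible appears with multiplicity equal to its dimension. Check: dim(rho_reg) = sum d_i^2 = 1 + 1 + 1 + 1 + 1 + 1 + 1 + 1 + 1 + 1 + 1 + 1 + 4 + 4 + 4 = 24 = |G|.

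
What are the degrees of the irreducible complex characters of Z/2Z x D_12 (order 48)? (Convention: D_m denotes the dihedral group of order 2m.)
Dimensions: 1, 1, 1, 1, 1, 1, 1, 1, 2, 2, 2, 2, 2, 2, 2, 2, 2, 2

Derivation: There are 18 irreducibles (= number of conjugacy classes). Their dimensions d_i satisfy sum d_i^2 = |G| = 48: 1 + 1 + 1 + 1 + 1 + 1 + 1 + 1 + 4 + 4 + 4 + 4 + 4 + 4 + 4 + 4 + 4 + 4 = 48. (For the product with Z/2Z: each of the 2 1-dim characters of Z/2Z tensors with each irrep of D_12, giving 2 copies of each D_12-dimension.)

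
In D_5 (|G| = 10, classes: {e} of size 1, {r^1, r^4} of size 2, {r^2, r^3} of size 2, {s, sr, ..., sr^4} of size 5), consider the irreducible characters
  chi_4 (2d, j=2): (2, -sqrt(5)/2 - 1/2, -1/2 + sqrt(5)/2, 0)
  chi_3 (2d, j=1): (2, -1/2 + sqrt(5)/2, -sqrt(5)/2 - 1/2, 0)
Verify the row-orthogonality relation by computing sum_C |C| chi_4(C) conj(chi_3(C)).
Sum = 0; so <chi_4, chi_3> = 0 (distinct irreducibles are orthogonal).

Working: Compute term by term over conjugacy classes (|C| * chi_4(C) * conj(chi_3(C))):
  1*(2)*conj(2) + 2*(-sqrt(5)/2 - 1/2)*conj(-1/2 + sqrt(5)/2) + 2*(-1/2 + sqrt(5)/2)*conj(-sqrt(5)/2 - 1/2) + 5*(0)*conj(0)
  = (4) + (-2) + (-2) + (0)
  = 0.
Dividing by |G| = 10 gives 0/10 = 0, matching the row-orthogonality relation <chi_4, chi_3> = [chi_4 = chi_3].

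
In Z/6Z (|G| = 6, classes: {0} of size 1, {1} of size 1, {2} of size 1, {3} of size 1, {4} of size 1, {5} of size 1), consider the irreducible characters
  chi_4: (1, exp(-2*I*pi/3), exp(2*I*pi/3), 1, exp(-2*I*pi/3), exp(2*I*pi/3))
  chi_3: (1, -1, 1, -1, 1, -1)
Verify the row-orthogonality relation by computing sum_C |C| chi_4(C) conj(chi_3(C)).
Sum = 0; so <chi_4, chi_3> = 0 (distinct irreducibles are orthogonal).

Reasoning: Compute term by term over conjugacy classes (|C| * chi_4(C) * conj(chi_3(C))):
  1*(1)*conj(1) + 1*(exp(-2*I*pi/3))*conj(-1) + 1*(exp(2*I*pi/3))*conj(1) + 1*(1)*conj(-1) + 1*(exp(-2*I*pi/3))*conj(1) + 1*(exp(2*I*pi/3))*conj(-1)
  = (1) + (-exp(-2*I*pi/3)) + (exp(2*I*pi/3)) + (-1) + (exp(-2*I*pi/3)) + (-exp(2*I*pi/3))
  = 0.
(Exp terms are combined using exp(i*s)*conj(exp(i*t)) = exp(i*(s-t)), and sums of them are collapsed using the identity that for every m > 1 the m distinct m-th roots of unity sum to 0, e.g. 1 + exp(2*I*pi/3) + exp(-2*I*pi/3) = 0.)
Dividing by |G| = 6 gives 0/6 = 0, matching the row-orthogonality relation <chi_4, chi_3> = [chi_4 = chi_3].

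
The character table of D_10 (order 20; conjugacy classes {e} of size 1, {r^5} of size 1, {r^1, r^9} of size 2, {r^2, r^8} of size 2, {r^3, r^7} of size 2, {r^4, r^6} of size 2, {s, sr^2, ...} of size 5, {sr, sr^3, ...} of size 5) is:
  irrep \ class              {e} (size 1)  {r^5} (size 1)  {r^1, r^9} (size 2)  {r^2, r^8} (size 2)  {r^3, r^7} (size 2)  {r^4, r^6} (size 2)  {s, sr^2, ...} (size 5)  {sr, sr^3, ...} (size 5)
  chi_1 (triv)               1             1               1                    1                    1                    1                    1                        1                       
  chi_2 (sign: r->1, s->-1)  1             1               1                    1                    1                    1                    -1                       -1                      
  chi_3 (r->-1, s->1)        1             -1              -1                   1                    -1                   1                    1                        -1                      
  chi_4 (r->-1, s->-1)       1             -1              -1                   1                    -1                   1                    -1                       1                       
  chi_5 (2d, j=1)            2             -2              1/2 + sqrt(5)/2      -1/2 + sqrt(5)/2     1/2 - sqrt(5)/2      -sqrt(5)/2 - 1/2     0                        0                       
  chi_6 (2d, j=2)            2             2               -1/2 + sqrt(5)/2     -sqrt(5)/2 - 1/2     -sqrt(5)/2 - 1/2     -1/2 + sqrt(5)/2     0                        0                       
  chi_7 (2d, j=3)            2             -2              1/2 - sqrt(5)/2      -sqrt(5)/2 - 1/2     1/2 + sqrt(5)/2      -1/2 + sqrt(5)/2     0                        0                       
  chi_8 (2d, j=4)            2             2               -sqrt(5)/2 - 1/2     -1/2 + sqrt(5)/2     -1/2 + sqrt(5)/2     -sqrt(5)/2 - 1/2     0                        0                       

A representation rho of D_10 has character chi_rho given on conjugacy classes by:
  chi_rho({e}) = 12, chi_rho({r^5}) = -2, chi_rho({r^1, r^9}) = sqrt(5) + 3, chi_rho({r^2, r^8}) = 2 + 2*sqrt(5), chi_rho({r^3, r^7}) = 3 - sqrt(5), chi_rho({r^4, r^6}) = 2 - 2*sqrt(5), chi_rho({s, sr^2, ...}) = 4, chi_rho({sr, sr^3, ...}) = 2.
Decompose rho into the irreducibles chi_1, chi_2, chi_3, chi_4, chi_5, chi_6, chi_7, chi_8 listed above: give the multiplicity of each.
Multiplicities: chi_1: 3, chi_2: 0, chi_3: 1, chi_4: 0, chi_5: 3, chi_6: 0, chi_7: 0, chi_8: 1.

Argument: Use <chi_rho, chi> = (1/|G|) sum_C |C| * chi_rho(C) * conj(chi(C)) with |G| = 20 for each irreducible chi in the table:
  <chi_rho, chi_1> = (1/20)[1*(12)*conj(1) + 1*(-2)*conj(1) + 2*(sqrt(5) + 3)*conj(1) + 2*(2 + 2*sqrt(5))*conj(1) + 2*(3 - sqrt(5))*conj(1) + 2*(2 - 2*sqrt(5))*conj(1) + 5*(4)*conj(1) + 5*(2)*conj(1)]
      = (1/20)[(12) + (-2) + (2*sqrt(5) + 6) + (4 + 4*sqrt(5)) + (6 - 2*sqrt(5)) + (4 - 4*sqrt(5)) + (20) + (10)] = 60/20 = 3
  <chi_rho, chi_2> = (1/20)[1*(12)*conj(1) + 1*(-2)*conj(1) + 2*(sqrt(5) + 3)*conj(1) + 2*(2 + 2*sqrt(5))*conj(1) + 2*(3 - sqrt(5))*conj(1) + 2*(2 - 2*sqrt(5))*conj(1) + 5*(4)*conj(-1) + 5*(2)*conj(-1)]
      = (1/20)[(12) + (-2) + (2*sqrt(5) + 6) + (4 + 4*sqrt(5)) + (6 - 2*sqrt(5)) + (4 - 4*sqrt(5)) + (-20) + (-10)] = 0/20 = 0
  <chi_rho, chi_3> = (1/20)[1*(12)*conj(1) + 1*(-2)*conj(-1) + 2*(sqrt(5) + 3)*conj(-1) + 2*(2 + 2*sqrt(5))*conj(1) + 2*(3 - sqrt(5))*conj(-1) + 2*(2 - 2*sqrt(5))*conj(1) + 5*(4)*conj(1) + 5*(2)*conj(-1)]
      = (1/20)[(12) + (2) + (-6 - 2*sqrt(5)) + (4 + 4*sqrt(5)) + (-6 + 2*sqrt(5)) + (4 - 4*sqrt(5)) + (20) + (-10)] = 20/20 = 1
  <chi_rho, chi_4> = (1/20)[1*(12)*conj(1) + 1*(-2)*conj(-1) + 2*(sqrt(5) + 3)*conj(-1) + 2*(2 + 2*sqrt(5))*conj(1) + 2*(3 - sqrt(5))*conj(-1) + 2*(2 - 2*sqrt(5))*conj(1) + 5*(4)*conj(-1) + 5*(2)*conj(1)]
      = (1/20)[(12) + (2) + (-6 - 2*sqrt(5)) + (4 + 4*sqrt(5)) + (-6 + 2*sqrt(5)) + (4 - 4*sqrt(5)) + (-20) + (10)] = 0/20 = 0
  <chi_rho, chi_5> = (1/20)[1*(12)*conj(2) + 1*(-2)*conj(-2) + 2*(sqrt(5) + 3)*conj(1/2 + sqrt(5)/2) + 2*(2 + 2*sqrt(5))*conj(-1/2 + sqrt(5)/2) + 2*(3 - sqrt(5))*conj(1/2 - sqrt(5)/2) + 2*(2 - 2*sqrt(5))*conj(-sqrt(5)/2 - 1/2) + 5*(4)*conj(0) + 5*(2)*conj(0)]
      = (1/20)[(24) + (4) + (8 + 4*sqrt(5)) + (8) + (8 - 4*sqrt(5)) + (8) + (0) + (0)] = 60/20 = 3
  <chi_rho, chi_6> = (1/20)[1*(12)*conj(2) + 1*(-2)*conj(2) + 2*(sqrt(5) + 3)*conj(-1/2 + sqrt(5)/2) + 2*(2 + 2*sqrt(5))*conj(-sqrt(5)/2 - 1/2) + 2*(3 - sqrt(5))*conj(-sqrt(5)/2 - 1/2) + 2*(2 - 2*sqrt(5))*conj(-1/2 + sqrt(5)/2) + 5*(4)*conj(0) + 5*(2)*conj(0)]
      = (1/20)[(24) + (-4) + (2 + 2*sqrt(5)) + (-12 - 4*sqrt(5)) + (2 - 2*sqrt(5)) + (-12 + 4*sqrt(5)) + (0) + (0)] = 0/20 = 0
  <chi_rho, chi_7> = (1/20)[1*(12)*conj(2) + 1*(-2)*conj(-2) + 2*(sqrt(5) + 3)*conj(1/2 - sqrt(5)/2) + 2*(2 + 2*sqrt(5))*conj(-sqrt(5)/2 - 1/2) + 2*(3 - sqrt(5))*conj(1/2 + sqrt(5)/2) + 2*(2 - 2*sqrt(5))*conj(-1/2 + sqrt(5)/2) + 5*(4)*conj(0) + 5*(2)*conj(0)]
      = (1/20)[(24) + (4) + (-2*sqrt(5) - 2) + (-12 - 4*sqrt(5)) + (-2 + 2*sqrt(5)) + (-12 + 4*sqrt(5)) + (0) + (0)] = 0/20 = 0
  <chi_rho, chi_8> = (1/20)[1*(12)*conj(2) + 1*(-2)*conj(2) + 2*(sqrt(5) + 3)*conj(-sqrt(5)/2 - 1/2) + 2*(2 + 2*sqrt(5))*conj(-1/2 + sqrt(5)/2) + 2*(3 - sqrt(5))*conj(-1/2 + sqrt(5)/2) + 2*(2 - 2*sqrt(5))*conj(-sqrt(5)/2 - 1/2) + 5*(4)*conj(0) + 5*(2)*conj(0)]
      = (1/20)[(24) + (-4) + (-4*sqrt(5) - 8) + (8) + (-8 + 4*sqrt(5)) + (8) + (0) + (0)] = 20/20 = 1
Dimension check: dim(rho) = sum (mult * dim) = 3*1 + 0*1 + 1*1 + 0*1 + 3*2 + 0*2 + 0*2 + 1*2 = 12 = chi_rho(e) = 12.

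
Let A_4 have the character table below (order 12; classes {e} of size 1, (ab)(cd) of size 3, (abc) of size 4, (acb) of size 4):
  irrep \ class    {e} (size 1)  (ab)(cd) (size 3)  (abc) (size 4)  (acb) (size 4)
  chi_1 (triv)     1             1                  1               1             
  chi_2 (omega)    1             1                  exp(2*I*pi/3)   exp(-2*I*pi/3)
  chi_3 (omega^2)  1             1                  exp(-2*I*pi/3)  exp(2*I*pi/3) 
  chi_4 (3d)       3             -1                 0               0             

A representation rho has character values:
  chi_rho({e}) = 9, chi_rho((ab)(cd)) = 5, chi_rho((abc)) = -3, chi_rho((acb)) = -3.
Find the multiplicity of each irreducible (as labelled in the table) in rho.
Multiplicities: chi_1: 0, chi_2: 3, chi_3: 3, chi_4: 1.

Why: Use <chi_rho, chi> = (1/|G|) sum_C |C| * chi_rho(C) * conj(chi(C)) with |G| = 12 for each irreducible chi in the table:
  <chi_rho, chi_1> = (1/12)[1*(9)*conj(1) + 3*(5)*conj(1) + 4*(-3)*conj(1) + 4*(-3)*conj(1)]
      = (1/12)[(9) + (15) + (-12) + (-12)] = 0/12 = 0
  <chi_rho, chi_2> = (1/12)[1*(9)*conj(1) + 3*(5)*conj(1) + 4*(-3)*conj(exp(2*I*pi/3)) + 4*(-3)*conj(exp(-2*I*pi/3))]
      = (1/12)[(9) + (15) + (12 + 12*exp(2*I*pi/3)) + (12 + 12*exp(-2*I*pi/3))] = 36/12 = 3
  <chi_rho, chi_3> = (1/12)[1*(9)*conj(1) + 3*(5)*conj(1) + 4*(-3)*conj(exp(-2*I*pi/3)) + 4*(-3)*conj(exp(2*I*pi/3))]
      = (1/12)[(9) + (15) + (12 + 12*exp(-2*I*pi/3)) + (12 + 12*exp(2*I*pi/3))] = 36/12 = 3
  <chi_rho, chi_4> = (1/12)[1*(9)*conj(3) + 3*(5)*conj(-1) + 4*(-3)*conj(0) + 4*(-3)*conj(0)]
      = (1/12)[(27) + (-15) + (0) + (0)] = 12/12 = 1
(Exp terms are combined using exp(i*s)*conj(exp(i*t)) = exp(i*(s-t)), and sums of them are collapsed using the identity that for every m > 1 the m distinct m-th roots of unity sum to 0, e.g. 1 + exp(2*I*pi/3) + exp(-2*I*pi/3) = 0.)
Dimension check: dim(rho) = sum (mult * dim) = 0*1 + 3*1 + 3*1 + 1*3 = 9 = chi_rho(e) = 9.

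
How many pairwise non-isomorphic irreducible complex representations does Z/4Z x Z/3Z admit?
12

Solution. The number of irreducible complex representations of a finite group equals its number of conjugacy classes. Z/4Z x Z/3Z is abelian of order 12, so every element is its own conjugacy class: 12 classes, so Z/4Z x Z/3Z (order 12) has exactly 12 irreducible complex representations.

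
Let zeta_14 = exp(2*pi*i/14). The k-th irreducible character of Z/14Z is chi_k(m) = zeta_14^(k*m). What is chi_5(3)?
chi_5(3) = zeta_14^15 = exp(I*pi/7)

Working: chi_5(3) = zeta_14^(5*3) = zeta_14^15. Since zeta_14^14 = 1, this equals zeta_14^1 = exp(2*pi*i*1/14) = exp(I*pi/7).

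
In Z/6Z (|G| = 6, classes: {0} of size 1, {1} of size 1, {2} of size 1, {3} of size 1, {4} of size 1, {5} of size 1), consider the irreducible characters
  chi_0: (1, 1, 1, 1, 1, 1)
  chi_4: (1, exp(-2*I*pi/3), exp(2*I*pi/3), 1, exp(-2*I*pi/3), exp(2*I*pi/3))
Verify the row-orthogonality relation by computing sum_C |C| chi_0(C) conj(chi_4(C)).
Sum = 0; so <chi_0, chi_4> = 0 (distinct irreducibles are orthogonal).

Explanation: Compute term by term over conjugacy classes (|C| * chi_0(C) * conj(chi_4(C))):
  1*(1)*conj(1) + 1*(1)*conj(exp(-2*I*pi/3)) + 1*(1)*conj(exp(2*I*pi/3)) + 1*(1)*conj(1) + 1*(1)*conj(exp(-2*I*pi/3)) + 1*(1)*conj(exp(2*I*pi/3))
  = (1) + (exp(2*I*pi/3)) + (exp(-2*I*pi/3)) + (1) + (exp(2*I*pi/3)) + (exp(-2*I*pi/3))
  = 0.
(Exp terms are combined using exp(i*s)*conj(exp(i*t)) = exp(i*(s-t)), and sums of them are collapsed using the identity that for every m > 1 the m distinct m-th roots of unity sum to 0, e.g. 1 + exp(2*I*pi/3) + exp(-2*I*pi/3) = 0.)
Dividing by |G| = 6 gives 0/6 = 0, matching the row-orthogonality relation <chi_0, chi_4> = [chi_0 = chi_4].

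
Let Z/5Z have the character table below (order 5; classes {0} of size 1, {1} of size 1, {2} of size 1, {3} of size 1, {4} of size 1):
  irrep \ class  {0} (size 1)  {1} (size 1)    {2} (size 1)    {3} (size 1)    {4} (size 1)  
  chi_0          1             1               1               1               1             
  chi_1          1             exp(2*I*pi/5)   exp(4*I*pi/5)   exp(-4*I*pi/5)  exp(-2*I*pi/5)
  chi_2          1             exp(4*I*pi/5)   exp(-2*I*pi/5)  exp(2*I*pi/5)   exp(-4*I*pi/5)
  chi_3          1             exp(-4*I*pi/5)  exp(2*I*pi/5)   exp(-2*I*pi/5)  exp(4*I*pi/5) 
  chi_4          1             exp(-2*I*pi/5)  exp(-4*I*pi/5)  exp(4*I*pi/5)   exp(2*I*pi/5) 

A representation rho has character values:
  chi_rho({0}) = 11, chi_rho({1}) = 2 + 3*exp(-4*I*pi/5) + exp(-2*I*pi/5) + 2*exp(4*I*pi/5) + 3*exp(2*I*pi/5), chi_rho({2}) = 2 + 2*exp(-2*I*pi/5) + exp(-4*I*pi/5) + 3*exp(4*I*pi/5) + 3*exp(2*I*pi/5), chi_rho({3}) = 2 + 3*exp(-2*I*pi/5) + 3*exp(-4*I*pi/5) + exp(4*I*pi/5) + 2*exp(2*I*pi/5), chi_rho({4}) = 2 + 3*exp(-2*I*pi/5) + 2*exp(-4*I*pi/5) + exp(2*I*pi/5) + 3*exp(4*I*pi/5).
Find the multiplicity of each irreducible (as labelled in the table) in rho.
Multiplicities: chi_0: 2, chi_1: 3, chi_2: 2, chi_3: 3, chi_4: 1.

Working: Use <chi_rho, chi> = (1/|G|) sum_C |C| * chi_rho(C) * conj(chi(C)) with |G| = 5 for each irreducible chi in the table:
  <chi_rho, chi_0> = (1/5)[1*(11)*conj(1) + 1*(2 + 3*exp(-4*I*pi/5) + exp(-2*I*pi/5) + 2*exp(4*I*pi/5) + 3*exp(2*I*pi/5))*conj(1) + 1*(2 + 2*exp(-2*I*pi/5) + exp(-4*I*pi/5) + 3*exp(4*I*pi/5) + 3*exp(2*I*pi/5))*conj(1) + 1*(2 + 3*exp(-2*I*pi/5) + 3*exp(-4*I*pi/5) + exp(4*I*pi/5) + 2*exp(2*I*pi/5))*conj(1) + 1*(2 + 3*exp(-2*I*pi/5) + 2*exp(-4*I*pi/5) + exp(2*I*pi/5) + 3*exp(4*I*pi/5))*conj(1)]
      = (1/5)[(11) + (2 + 3*exp(-4*I*pi/5) + exp(-2*I*pi/5) + 2*exp(4*I*pi/5) + 3*exp(2*I*pi/5)) + (2 + 2*exp(-2*I*pi/5) + exp(-4*I*pi/5) + 3*exp(4*I*pi/5) + 3*exp(2*I*pi/5)) + (2 + 3*exp(-2*I*pi/5) + 3*exp(-4*I*pi/5) + exp(4*I*pi/5) + 2*exp(2*I*pi/5)) + (2 + 3*exp(-2*I*pi/5) + 2*exp(-4*I*pi/5) + exp(2*I*pi/5) + 3*exp(4*I*pi/5))] = 10/5 = 2
  <chi_rho, chi_1> = (1/5)[1*(11)*conj(1) + 1*(2 + 3*exp(-4*I*pi/5) + exp(-2*I*pi/5) + 2*exp(4*I*pi/5) + 3*exp(2*I*pi/5))*conj(exp(2*I*pi/5)) + 1*(2 + 2*exp(-2*I*pi/5) + exp(-4*I*pi/5) + 3*exp(4*I*pi/5) + 3*exp(2*I*pi/5))*conj(exp(4*I*pi/5)) + 1*(2 + 3*exp(-2*I*pi/5) + 3*exp(-4*I*pi/5) + exp(4*I*pi/5) + 2*exp(2*I*pi/5))*conj(exp(-4*I*pi/5)) + 1*(2 + 3*exp(-2*I*pi/5) + 2*exp(-4*I*pi/5) + exp(2*I*pi/5) + 3*exp(4*I*pi/5))*conj(exp(-2*I*pi/5))]
      = (1/5)[(11) + (3 + 2*exp(-2*I*pi/5) + exp(-4*I*pi/5) + 3*exp(4*I*pi/5) + 2*exp(2*I*pi/5)) + (3 + 3*exp(-2*I*pi/5) + 2*exp(-4*I*pi/5) + exp(2*I*pi/5) + 2*exp(4*I*pi/5)) + (3 + 2*exp(-4*I*pi/5) + exp(-2*I*pi/5) + 2*exp(4*I*pi/5) + 3*exp(2*I*pi/5)) + (3 + 2*exp(-2*I*pi/5) + 3*exp(-4*I*pi/5) + exp(4*I*pi/5) + 2*exp(2*I*pi/5))] = 15/5 = 3
  <chi_rho, chi_2> = (1/5)[1*(11)*conj(1) + 1*(2 + 3*exp(-4*I*pi/5) + exp(-2*I*pi/5) + 2*exp(4*I*pi/5) + 3*exp(2*I*pi/5))*conj(exp(4*I*pi/5)) + 1*(2 + 2*exp(-2*I*pi/5) + exp(-4*I*pi/5) + 3*exp(4*I*pi/5) + 3*exp(2*I*pi/5))*conj(exp(-2*I*pi/5)) + 1*(2 + 3*exp(-2*I*pi/5) + 3*exp(-4*I*pi/5) + exp(4*I*pi/5) + 2*exp(2*I*pi/5))*conj(exp(2*I*pi/5)) + 1*(2 + 3*exp(-2*I*pi/5) + 2*exp(-4*I*pi/5) + exp(2*I*pi/5) + 3*exp(4*I*pi/5))*conj(exp(-4*I*pi/5))]
      = (1/5)[(11) + (2 + 3*exp(-2*I*pi/5) + 2*exp(-4*I*pi/5) + exp(4*I*pi/5) + 3*exp(2*I*pi/5)) + (2 + 3*exp(-4*I*pi/5) + exp(-2*I*pi/5) + 3*exp(4*I*pi/5) + 2*exp(2*I*pi/5)) + (2 + 2*exp(-2*I*pi/5) + 3*exp(-4*I*pi/5) + exp(2*I*pi/5) + 3*exp(4*I*pi/5)) + (2 + 3*exp(-2*I*pi/5) + exp(-4*I*pi/5) + 2*exp(4*I*pi/5) + 3*exp(2*I*pi/5))] = 10/5 = 2
  <chi_rho, chi_3> = (1/5)[1*(11)*conj(1) + 1*(2 + 3*exp(-4*I*pi/5) + exp(-2*I*pi/5) + 2*exp(4*I*pi/5) + 3*exp(2*I*pi/5))*conj(exp(-4*I*pi/5)) + 1*(2 + 2*exp(-2*I*pi/5) + exp(-4*I*pi/5) + 3*exp(4*I*pi/5) + 3*exp(2*I*pi/5))*conj(exp(2*I*pi/5)) + 1*(2 + 3*exp(-2*I*pi/5) + 3*exp(-4*I*pi/5) + exp(4*I*pi/5) + 2*exp(2*I*pi/5))*conj(exp(-2*I*pi/5)) + 1*(2 + 3*exp(-2*I*pi/5) + 2*exp(-4*I*pi/5) + exp(2*I*pi/5) + 3*exp(4*I*pi/5))*conj(exp(4*I*pi/5))]
      = (1/5)[(11) + (3 + 2*exp(-2*I*pi/5) + 3*exp(-4*I*pi/5) + exp(2*I*pi/5) + 2*exp(4*I*pi/5)) + (3 + 2*exp(-2*I*pi/5) + 2*exp(-4*I*pi/5) + exp(4*I*pi/5) + 3*exp(2*I*pi/5)) + (3 + 3*exp(-2*I*pi/5) + exp(-4*I*pi/5) + 2*exp(4*I*pi/5) + 2*exp(2*I*pi/5)) + (3 + 2*exp(-4*I*pi/5) + exp(-2*I*pi/5) + 3*exp(4*I*pi/5) + 2*exp(2*I*pi/5))] = 15/5 = 3
  <chi_rho, chi_4> = (1/5)[1*(11)*conj(1) + 1*(2 + 3*exp(-4*I*pi/5) + exp(-2*I*pi/5) + 2*exp(4*I*pi/5) + 3*exp(2*I*pi/5))*conj(exp(-2*I*pi/5)) + 1*(2 + 2*exp(-2*I*pi/5) + exp(-4*I*pi/5) + 3*exp(4*I*pi/5) + 3*exp(2*I*pi/5))*conj(exp(-4*I*pi/5)) + 1*(2 + 3*exp(-2*I*pi/5) + 3*exp(-4*I*pi/5) + exp(4*I*pi/5) + 2*exp(2*I*pi/5))*conj(exp(4*I*pi/5)) + 1*(2 + 3*exp(-2*I*pi/5) + 2*exp(-4*I*pi/5) + exp(2*I*pi/5) + 3*exp(4*I*pi/5))*conj(exp(2*I*pi/5))]
      = (1/5)[(11) + (1 + 3*exp(-2*I*pi/5) + 2*exp(-4*I*pi/5) + 3*exp(4*I*pi/5) + 2*exp(2*I*pi/5)) + (1 + 3*exp(-2*I*pi/5) + 3*exp(-4*I*pi/5) + 2*exp(4*I*pi/5) + 2*exp(2*I*pi/5)) + (1 + 2*exp(-2*I*pi/5) + 2*exp(-4*I*pi/5) + 3*exp(4*I*pi/5) + 3*exp(2*I*pi/5)) + (1 + 2*exp(-2*I*pi/5) + 3*exp(-4*I*pi/5) + 2*exp(4*I*pi/5) + 3*exp(2*I*pi/5))] = 5/5 = 1
(Exp terms are combined using exp(i*s)*conj(exp(i*t)) = exp(i*(s-t)), and sums of them are collapsed using the identity that for every m > 1 the m distinct m-th roots of unity sum to 0, e.g. 1 + exp(2*I*pi/3) + exp(-2*I*pi/3) = 0.)
Dimension check: dim(rho) = sum (mult * dim) = 2*1 + 3*1 + 2*1 + 3*1 + 1*1 = 11 = chi_rho(e) = 11.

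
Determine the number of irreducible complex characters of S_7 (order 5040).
15

Derivation: The number of irreducible complex representations of a finite group equals its number of conjugacy classes. Conjugacy classes in S_7 correspond to cycle types, i.e. partitions of 7; there are p(7) = 15 of them, so S_7 (order 5040) has exactly 15 irreducible complex representations.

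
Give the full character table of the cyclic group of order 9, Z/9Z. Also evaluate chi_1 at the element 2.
Character table of Z/9Z (irreps indexed chi_0,...,chi_8 with chi_k(m) = zeta_9^(k*m), zeta_9 = exp(2*pi*i/9)):
  irrep \ class  {0} (size 1)  {1} (size 1)    {2} (size 1)    {3} (size 1)    {4} (size 1)    {5} (size 1)    {6} (size 1)    {7} (size 1)    {8} (size 1)  
  chi_0          1             1               1               1               1               1               1               1               1             
  chi_1          1             exp(2*I*pi/9)   exp(4*I*pi/9)   exp(2*I*pi/3)   exp(8*I*pi/9)   exp(-8*I*pi/9)  exp(-2*I*pi/3)  exp(-4*I*pi/9)  exp(-2*I*pi/9)
  chi_2          1             exp(4*I*pi/9)   exp(8*I*pi/9)   exp(-2*I*pi/3)  exp(-2*I*pi/9)  exp(2*I*pi/9)   exp(2*I*pi/3)   exp(-8*I*pi/9)  exp(-4*I*pi/9)
  chi_3          1             exp(2*I*pi/3)   exp(-2*I*pi/3)  1               exp(2*I*pi/3)   exp(-2*I*pi/3)  1               exp(2*I*pi/3)   exp(-2*I*pi/3)
  chi_4          1             exp(8*I*pi/9)   exp(-2*I*pi/9)  exp(2*I*pi/3)   exp(-4*I*pi/9)  exp(4*I*pi/9)   exp(-2*I*pi/3)  exp(2*I*pi/9)   exp(-8*I*pi/9)
  chi_5          1             exp(-8*I*pi/9)  exp(2*I*pi/9)   exp(-2*I*pi/3)  exp(4*I*pi/9)   exp(-4*I*pi/9)  exp(2*I*pi/3)   exp(-2*I*pi/9)  exp(8*I*pi/9) 
  chi_6          1             exp(-2*I*pi/3)  exp(2*I*pi/3)   1               exp(-2*I*pi/3)  exp(2*I*pi/3)   1               exp(-2*I*pi/3)  exp(2*I*pi/3) 
  chi_7          1             exp(-4*I*pi/9)  exp(-8*I*pi/9)  exp(2*I*pi/3)   exp(2*I*pi/9)   exp(-2*I*pi/9)  exp(-2*I*pi/3)  exp(8*I*pi/9)   exp(4*I*pi/9) 
  chi_8          1             exp(-2*I*pi/9)  exp(-4*I*pi/9)  exp(-2*I*pi/3)  exp(-8*I*pi/9)  exp(8*I*pi/9)   exp(2*I*pi/3)   exp(4*I*pi/9)   exp(2*I*pi/9) 

Spot check: chi_1(2) = zeta_9^(1*2) = zeta_9^2 = exp(4*I*pi/9).

Justification: Z/9Z is abelian, so all 9 irreducible complex representations are 1-dimensional. They are given by chi_k(m) = zeta_9^(k*m) for k = 0,...,8. Row orthogonality: sum_m chi_k(m) conj(chi_l(m)) = 9 * [k = l].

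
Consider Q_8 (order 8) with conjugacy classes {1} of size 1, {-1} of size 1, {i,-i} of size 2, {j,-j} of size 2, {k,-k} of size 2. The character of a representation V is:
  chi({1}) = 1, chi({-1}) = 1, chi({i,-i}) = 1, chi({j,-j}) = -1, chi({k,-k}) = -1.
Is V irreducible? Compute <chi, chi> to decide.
Irreducible: <chi, chi> = 1.

Why: <chi, chi> = (1/|G|) sum_C |C| * |chi(C)|^2 = (1/8)[1*|1|^2 + 1*|1|^2 + 2*|1|^2 + 2*|-1|^2 + 2*|-1|^2]
  = (1/8)[(1) + (1) + (2) + (2) + (2)] = 8/8 = 1.
A character is irreducible iff <chi, chi> = 1, so this representation is irreducible.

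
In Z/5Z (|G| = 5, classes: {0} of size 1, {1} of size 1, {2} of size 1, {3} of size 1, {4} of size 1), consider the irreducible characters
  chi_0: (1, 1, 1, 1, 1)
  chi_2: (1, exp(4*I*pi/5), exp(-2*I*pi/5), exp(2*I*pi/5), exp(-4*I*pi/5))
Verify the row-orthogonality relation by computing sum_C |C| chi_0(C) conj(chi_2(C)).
Sum = 0; so <chi_0, chi_2> = 0 (distinct irreducibles are orthogonal).

Reasoning: Compute term by term over conjugacy classes (|C| * chi_0(C) * conj(chi_2(C))):
  1*(1)*conj(1) + 1*(1)*conj(exp(4*I*pi/5)) + 1*(1)*conj(exp(-2*I*pi/5)) + 1*(1)*conj(exp(2*I*pi/5)) + 1*(1)*conj(exp(-4*I*pi/5))
  = (1) + (exp(-4*I*pi/5)) + (exp(2*I*pi/5)) + (exp(-2*I*pi/5)) + (exp(4*I*pi/5))
  = 0.
(Exp terms are combined using exp(i*s)*conj(exp(i*t)) = exp(i*(s-t)), and sums of them are collapsed using the identity that for every m > 1 the m distinct m-th roots of unity sum to 0, e.g. 1 + exp(2*I*pi/3) + exp(-2*I*pi/3) = 0.)
Dividing by |G| = 5 gives 0/5 = 0, matching the row-orthogonality relation <chi_0, chi_2> = [chi_0 = chi_2].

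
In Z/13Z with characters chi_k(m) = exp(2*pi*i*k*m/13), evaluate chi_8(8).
chi_8(8) = zeta_13^64 = exp(-2*I*pi/13)

chi_8(8) = zeta_13^(8*8) = zeta_13^64. Since zeta_13^13 = 1, this equals zeta_13^12 = exp(2*pi*i*12/13) = exp(-2*I*pi/13).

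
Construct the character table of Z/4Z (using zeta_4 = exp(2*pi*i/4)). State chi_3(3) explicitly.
Character table of Z/4Z (irreps indexed chi_0,...,chi_3 with chi_k(m) = zeta_4^(k*m), zeta_4 = exp(2*pi*i/4)):
  irrep \ class  {0} (size 1)  {1} (size 1)  {2} (size 1)  {3} (size 1)
  chi_0          1             1             1             1           
  chi_1          1             I             -1            -I          
  chi_2          1             -1            1             -1          
  chi_3          1             -I            -1            I           

Spot check: chi_3(3) = zeta_4^(3*3) = zeta_4^9 = I.

Derivation: Z/4Z is abelian, so all 4 irreducible complex representations are 1-dimensional. They are given by chi_k(m) = zeta_4^(k*m) for k = 0,...,3. Row orthogonality: sum_m chi_k(m) conj(chi_l(m)) = 4 * [k = l].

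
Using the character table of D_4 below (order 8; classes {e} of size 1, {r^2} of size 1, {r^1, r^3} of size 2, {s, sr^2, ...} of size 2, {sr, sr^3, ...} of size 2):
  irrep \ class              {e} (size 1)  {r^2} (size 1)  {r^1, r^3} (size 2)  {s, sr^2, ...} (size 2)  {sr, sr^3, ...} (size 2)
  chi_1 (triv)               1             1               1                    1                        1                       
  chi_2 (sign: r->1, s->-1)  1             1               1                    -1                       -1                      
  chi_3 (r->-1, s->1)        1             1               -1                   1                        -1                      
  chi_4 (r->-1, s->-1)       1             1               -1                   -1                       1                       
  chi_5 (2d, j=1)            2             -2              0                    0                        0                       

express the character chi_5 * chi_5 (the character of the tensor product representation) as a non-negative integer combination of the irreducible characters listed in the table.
chi_5 tensor chi_5 = chi_1 + chi_2 + chi_3 + chi_4 (all other irreducibles have multiplicity 0).

Reasoning: The character of a tensor product is the pointwise product (chi_5 * chi_5)(C) = chi_5(C) * chi_5(C):
  {e}: (2)*(2), {r^2}: (-2)*(-2), {r^1, r^3}: (0)*(0), {s, sr^2, ...}: (0)*(0), {sr, sr^3, ...}: (0)*(0)
so (chi_5 * chi_5) takes values
  {e} -> 4, {r^2} -> 4, {r^1, r^3} -> 0, {s, sr^2, ...} -> 0, {sr, sr^3, ...} -> 0.
Now take the inner product of this character with each irreducible chi from the table, <chi_5*chi_5, chi> = (1/8) sum_C |C| (chi_5*chi_5)(C) conj(chi(C)):
  <chi_5*chi_5, chi_1> = (1/8)[1*(4)*conj(1) + 1*(4)*conj(1) + 2*(0)*conj(1) + 2*(0)*conj(1) + 2*(0)*conj(1)]
      = (1/8)[(4) + (4) + (0) + (0) + (0)] = 8/8 = 1
  <chi_5*chi_5, chi_2> = (1/8)[1*(4)*conj(1) + 1*(4)*conj(1) + 2*(0)*conj(1) + 2*(0)*conj(-1) + 2*(0)*conj(-1)]
      = (1/8)[(4) + (4) + (0) + (0) + (0)] = 8/8 = 1
  <chi_5*chi_5, chi_3> = (1/8)[1*(4)*conj(1) + 1*(4)*conj(1) + 2*(0)*conj(-1) + 2*(0)*conj(1) + 2*(0)*conj(-1)]
      = (1/8)[(4) + (4) + (0) + (0) + (0)] = 8/8 = 1
  <chi_5*chi_5, chi_4> = (1/8)[1*(4)*conj(1) + 1*(4)*conj(1) + 2*(0)*conj(-1) + 2*(0)*conj(-1) + 2*(0)*conj(1)]
      = (1/8)[(4) + (4) + (0) + (0) + (0)] = 8/8 = 1
  <chi_5*chi_5, chi_5> = (1/8)[1*(4)*conj(2) + 1*(4)*conj(-2) + 2*(0)*conj(0) + 2*(0)*conj(0) + 2*(0)*conj(0)]
      = (1/8)[(8) + (-8) + (0) + (0) + (0)] = 0/8 = 0
Hence the multiplicities are chi_1: 1, chi_2: 1, chi_3: 1, chi_4: 1. Dimension check: dim(chi_5)*dim(chi_5) = 2*2 = 4 and sum (mult * dim) = 1*1 + 1*1 + 1*1 + 1*1 = 4.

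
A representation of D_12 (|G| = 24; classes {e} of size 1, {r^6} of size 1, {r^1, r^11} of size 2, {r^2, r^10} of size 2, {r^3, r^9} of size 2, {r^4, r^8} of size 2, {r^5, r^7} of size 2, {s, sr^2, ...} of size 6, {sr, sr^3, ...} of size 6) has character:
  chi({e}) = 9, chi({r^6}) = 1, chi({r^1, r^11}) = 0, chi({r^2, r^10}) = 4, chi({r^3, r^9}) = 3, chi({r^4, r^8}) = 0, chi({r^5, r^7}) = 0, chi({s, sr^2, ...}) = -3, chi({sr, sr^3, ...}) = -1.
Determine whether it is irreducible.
Not irreducible (reducible): <chi, chi> = 8 > 1.

Explanation: <chi, chi> = (1/|G|) sum_C |C| * |chi(C)|^2 = (1/24)[1*|9|^2 + 1*|1|^2 + 2*|0|^2 + 2*|4|^2 + 2*|3|^2 + 2*|0|^2 + 2*|0|^2 + 6*|-3|^2 + 6*|-1|^2]
  = (1/24)[(81) + (1) + (0) + (32) + (18) + (0) + (0) + (54) + (6)] = 192/24 = 8.
A character is irreducible iff <chi, chi> = 1, so this representation is reducible.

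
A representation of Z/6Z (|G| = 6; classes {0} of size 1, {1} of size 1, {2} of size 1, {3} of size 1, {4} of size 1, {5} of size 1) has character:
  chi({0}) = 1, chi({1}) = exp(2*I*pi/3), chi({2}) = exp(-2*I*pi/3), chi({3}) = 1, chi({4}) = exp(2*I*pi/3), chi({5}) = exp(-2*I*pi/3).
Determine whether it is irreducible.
Irreducible: <chi, chi> = 1.

Solution. <chi, chi> = (1/|G|) sum_C |C| * |chi(C)|^2 = (1/6)[1*|1|^2 + 1*|exp(2*I*pi/3)|^2 + 1*|exp(-2*I*pi/3)|^2 + 1*|1|^2 + 1*|exp(2*I*pi/3)|^2 + 1*|exp(-2*I*pi/3)|^2]
  = (1/6)[(1) + (1) + (1) + (1) + (1) + (1)] = 6/6 = 1.
(Exp terms are combined using exp(i*s)*conj(exp(i*t)) = exp(i*(s-t)), and sums of them are collapsed using the identity that for every m > 1 the m distinct m-th roots of unity sum to 0, e.g. 1 + exp(2*I*pi/3) + exp(-2*I*pi/3) = 0.)
A character is irreducible iff <chi, chi> = 1, so this representation is irreducible.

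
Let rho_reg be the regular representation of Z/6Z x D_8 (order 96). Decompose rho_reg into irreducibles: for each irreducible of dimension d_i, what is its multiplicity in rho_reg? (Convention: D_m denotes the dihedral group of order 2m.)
Each irreducible V_i of dimension d_i appears with multiplicity d_i, i.e. rho_reg = (direct sum over all irreducibles V_i) d_i V_i. The irreducible dimensions for Z/6Z x D_8 are 1, 1, 1, 1, 1, 1, 1, 1, 1, 1, 1, 1, 1, 1, 1, 1, 1, 1, 1, 1, 1, 1, 1, 1, 2, 2, 2, 2, 2, 2, 2, 2, 2, 2, 2, 2, 2, 2, 2, 2, 2, 2: 24 irreducibles of dimension 1, each with multiplicity 1; 18 irreducibles of dimension 2, each with multiplicity 2. Total dimension 24*1*1 + 18*2*2 = 96 = |G|.

Derivation: General theorem: in the regular representation of a finite group G, each irreducible appears with multiplicity equal to its dimension. Check: dim(rho_reg) = sum d_i^2 = 1 + 1 + 1 + 1 + 1 + 1 + 1 + 1 + 1 + 1 + 1 + 1 + 1 + 1 + 1 + 1 + 1 + 1 + 1 + 1 + 1 + 1 + 1 + 1 + 4 + 4 + 4 + 4 + 4 + 4 + 4 + 4 + 4 + 4 + 4 + 4 + 4 + 4 + 4 + 4 + 4 + 4 = 96 = |G|.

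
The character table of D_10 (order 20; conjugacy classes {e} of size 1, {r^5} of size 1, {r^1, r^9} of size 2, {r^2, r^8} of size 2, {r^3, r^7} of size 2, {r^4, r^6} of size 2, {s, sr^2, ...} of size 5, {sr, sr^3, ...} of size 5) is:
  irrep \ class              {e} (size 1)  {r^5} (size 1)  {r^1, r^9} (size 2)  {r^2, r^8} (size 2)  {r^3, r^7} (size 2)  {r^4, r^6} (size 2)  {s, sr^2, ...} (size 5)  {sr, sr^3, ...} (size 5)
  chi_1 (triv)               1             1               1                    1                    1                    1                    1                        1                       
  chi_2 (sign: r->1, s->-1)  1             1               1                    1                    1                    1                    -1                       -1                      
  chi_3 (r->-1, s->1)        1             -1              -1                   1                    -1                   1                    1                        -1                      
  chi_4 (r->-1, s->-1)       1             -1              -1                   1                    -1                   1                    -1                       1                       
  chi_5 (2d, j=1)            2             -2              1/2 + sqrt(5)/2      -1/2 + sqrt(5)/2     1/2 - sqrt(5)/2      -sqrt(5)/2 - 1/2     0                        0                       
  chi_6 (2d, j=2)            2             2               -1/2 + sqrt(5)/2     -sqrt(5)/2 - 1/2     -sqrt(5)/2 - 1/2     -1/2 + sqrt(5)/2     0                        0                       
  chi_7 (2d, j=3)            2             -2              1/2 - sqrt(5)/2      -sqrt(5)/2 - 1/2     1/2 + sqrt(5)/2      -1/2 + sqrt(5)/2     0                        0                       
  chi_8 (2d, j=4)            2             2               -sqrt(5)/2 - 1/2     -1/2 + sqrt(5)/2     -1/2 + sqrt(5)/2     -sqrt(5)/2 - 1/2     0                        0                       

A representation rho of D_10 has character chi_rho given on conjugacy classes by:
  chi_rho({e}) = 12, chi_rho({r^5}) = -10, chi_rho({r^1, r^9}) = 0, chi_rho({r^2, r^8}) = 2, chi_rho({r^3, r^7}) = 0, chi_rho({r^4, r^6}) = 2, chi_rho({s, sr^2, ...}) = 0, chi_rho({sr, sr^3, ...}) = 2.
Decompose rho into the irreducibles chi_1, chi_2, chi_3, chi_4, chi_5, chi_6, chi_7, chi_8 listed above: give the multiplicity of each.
Multiplicities: chi_1: 1, chi_2: 0, chi_3: 1, chi_4: 2, chi_5: 2, chi_6: 0, chi_7: 2, chi_8: 0.

Derivation: Use <chi_rho, chi> = (1/|G|) sum_C |C| * chi_rho(C) * conj(chi(C)) with |G| = 20 for each irreducible chi in the table:
  <chi_rho, chi_1> = (1/20)[1*(12)*conj(1) + 1*(-10)*conj(1) + 2*(0)*conj(1) + 2*(2)*conj(1) + 2*(0)*conj(1) + 2*(2)*conj(1) + 5*(0)*conj(1) + 5*(2)*conj(1)]
      = (1/20)[(12) + (-10) + (0) + (4) + (0) + (4) + (0) + (10)] = 20/20 = 1
  <chi_rho, chi_2> = (1/20)[1*(12)*conj(1) + 1*(-10)*conj(1) + 2*(0)*conj(1) + 2*(2)*conj(1) + 2*(0)*conj(1) + 2*(2)*conj(1) + 5*(0)*conj(-1) + 5*(2)*conj(-1)]
      = (1/20)[(12) + (-10) + (0) + (4) + (0) + (4) + (0) + (-10)] = 0/20 = 0
  <chi_rho, chi_3> = (1/20)[1*(12)*conj(1) + 1*(-10)*conj(-1) + 2*(0)*conj(-1) + 2*(2)*conj(1) + 2*(0)*conj(-1) + 2*(2)*conj(1) + 5*(0)*conj(1) + 5*(2)*conj(-1)]
      = (1/20)[(12) + (10) + (0) + (4) + (0) + (4) + (0) + (-10)] = 20/20 = 1
  <chi_rho, chi_4> = (1/20)[1*(12)*conj(1) + 1*(-10)*conj(-1) + 2*(0)*conj(-1) + 2*(2)*conj(1) + 2*(0)*conj(-1) + 2*(2)*conj(1) + 5*(0)*conj(-1) + 5*(2)*conj(1)]
      = (1/20)[(12) + (10) + (0) + (4) + (0) + (4) + (0) + (10)] = 40/20 = 2
  <chi_rho, chi_5> = (1/20)[1*(12)*conj(2) + 1*(-10)*conj(-2) + 2*(0)*conj(1/2 + sqrt(5)/2) + 2*(2)*conj(-1/2 + sqrt(5)/2) + 2*(0)*conj(1/2 - sqrt(5)/2) + 2*(2)*conj(-sqrt(5)/2 - 1/2) + 5*(0)*conj(0) + 5*(2)*conj(0)]
      = (1/20)[(24) + (20) + (0) + (-2 + 2*sqrt(5)) + (0) + (-2*sqrt(5) - 2) + (0) + (0)] = 40/20 = 2
  <chi_rho, chi_6> = (1/20)[1*(12)*conj(2) + 1*(-10)*conj(2) + 2*(0)*conj(-1/2 + sqrt(5)/2) + 2*(2)*conj(-sqrt(5)/2 - 1/2) + 2*(0)*conj(-sqrt(5)/2 - 1/2) + 2*(2)*conj(-1/2 + sqrt(5)/2) + 5*(0)*conj(0) + 5*(2)*conj(0)]
      = (1/20)[(24) + (-20) + (0) + (-2*sqrt(5) - 2) + (0) + (-2 + 2*sqrt(5)) + (0) + (0)] = 0/20 = 0
  <chi_rho, chi_7> = (1/20)[1*(12)*conj(2) + 1*(-10)*conj(-2) + 2*(0)*conj(1/2 - sqrt(5)/2) + 2*(2)*conj(-sqrt(5)/2 - 1/2) + 2*(0)*conj(1/2 + sqrt(5)/2) + 2*(2)*conj(-1/2 + sqrt(5)/2) + 5*(0)*conj(0) + 5*(2)*conj(0)]
      = (1/20)[(24) + (20) + (0) + (-2*sqrt(5) - 2) + (0) + (-2 + 2*sqrt(5)) + (0) + (0)] = 40/20 = 2
  <chi_rho, chi_8> = (1/20)[1*(12)*conj(2) + 1*(-10)*conj(2) + 2*(0)*conj(-sqrt(5)/2 - 1/2) + 2*(2)*conj(-1/2 + sqrt(5)/2) + 2*(0)*conj(-1/2 + sqrt(5)/2) + 2*(2)*conj(-sqrt(5)/2 - 1/2) + 5*(0)*conj(0) + 5*(2)*conj(0)]
      = (1/20)[(24) + (-20) + (0) + (-2 + 2*sqrt(5)) + (0) + (-2*sqrt(5) - 2) + (0) + (0)] = 0/20 = 0
Dimension check: dim(rho) = sum (mult * dim) = 1*1 + 0*1 + 1*1 + 2*1 + 2*2 + 0*2 + 2*2 + 0*2 = 12 = chi_rho(e) = 12.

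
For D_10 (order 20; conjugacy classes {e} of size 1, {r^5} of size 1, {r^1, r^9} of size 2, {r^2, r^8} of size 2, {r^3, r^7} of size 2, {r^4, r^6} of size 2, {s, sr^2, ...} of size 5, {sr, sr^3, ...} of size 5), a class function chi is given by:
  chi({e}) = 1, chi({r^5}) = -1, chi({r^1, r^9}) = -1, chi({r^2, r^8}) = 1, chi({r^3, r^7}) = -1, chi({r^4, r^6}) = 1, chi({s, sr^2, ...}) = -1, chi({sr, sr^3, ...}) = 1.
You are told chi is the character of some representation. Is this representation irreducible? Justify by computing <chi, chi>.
Irreducible: <chi, chi> = 1.

Argument: <chi, chi> = (1/|G|) sum_C |C| * |chi(C)|^2 = (1/20)[1*|1|^2 + 1*|-1|^2 + 2*|-1|^2 + 2*|1|^2 + 2*|-1|^2 + 2*|1|^2 + 5*|-1|^2 + 5*|1|^2]
  = (1/20)[(1) + (1) + (2) + (2) + (2) + (2) + (5) + (5)] = 20/20 = 1.
A character is irreducible iff <chi, chi> = 1, so this representation is irreducible.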